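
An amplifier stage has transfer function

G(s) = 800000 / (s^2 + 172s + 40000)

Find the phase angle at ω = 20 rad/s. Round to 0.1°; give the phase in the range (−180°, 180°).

-5.0°

At s = jω = j20:
quadratic: (j20)² + 172·j20 + 40000 = 39600 + j3440 → |·| ≈ 39749, ∠ ≈ 4.96°
∠G = 0.00° − 4.96° = -4.96°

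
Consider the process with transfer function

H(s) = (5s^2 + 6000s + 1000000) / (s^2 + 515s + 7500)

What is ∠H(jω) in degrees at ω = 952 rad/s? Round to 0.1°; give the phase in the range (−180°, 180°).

-29.7°

Substitute s = j952:
Numerator: 5(j952)^2 + 6000(j952) + 1000000 = -3531520 + j5712000
Denominator: (j952)^2 + 515(j952) + 7500 = -898804 + j490280
|N| = √(3531520² + 5712000²) ≈ 6.7155e+06, ∠N ≈ 121.73°
|D| = √(898804² + 490280²) ≈ 1.0238e+06, ∠D ≈ 151.39°
∠H = 121.73° − 151.39° = -29.66°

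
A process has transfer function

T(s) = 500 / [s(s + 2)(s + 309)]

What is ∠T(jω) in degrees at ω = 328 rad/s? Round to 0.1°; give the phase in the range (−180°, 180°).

At s = jω = j328:
pole (s+2): 2 + j328 → |·| = √(2²+328²) = √107588 ≈ 328.01, ∠ = arctan(328/2) ≈ 89.65°
pole (s+309): 309 + j328 → |·| = √(309²+328²) = √203065 ≈ 450.63, ∠ = arctan(328/309) ≈ 46.71°
pole at origin: |s| = 328, ∠ = 90.00° (in denominator)
∠T = 0.00° − 226.36° = -226.36° ≡ 133.64° (principal value)

133.6°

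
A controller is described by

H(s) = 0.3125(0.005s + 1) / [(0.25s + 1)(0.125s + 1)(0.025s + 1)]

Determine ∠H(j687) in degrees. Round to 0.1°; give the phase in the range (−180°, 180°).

At ω = 687 rad/s:
zero (1 + j687·0.005) = 1 + j3.435 → |·| ≈ 3.5776, ∠ ≈ 73.77°
pole (1 + j687·0.25) = 1 + j171.75 → |·| ≈ 171.75, ∠ ≈ 89.67°
pole (1 + j687·0.125) = 1 + j85.875 → |·| ≈ 85.881, ∠ ≈ 89.33°
pole (1 + j687·0.025) = 1 + j17.175 → |·| ≈ 17.204, ∠ ≈ 86.67°
∠H = (73.77°) − (89.67° + 89.33° + 86.67°) = -191.90° ≡ 168.10° (principal value)

168.1°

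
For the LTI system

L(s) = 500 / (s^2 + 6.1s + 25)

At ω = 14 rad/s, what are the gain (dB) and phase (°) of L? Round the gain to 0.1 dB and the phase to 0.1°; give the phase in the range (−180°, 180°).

At s = jω = j14:
quadratic: (j14)² + 6.1·j14 + 25 = -171 + j85.4 → |·| ≈ 191.14, ∠ ≈ 153.46°
|L| = 500 / 191.14 ≈ 2.6159
Gain = 20 log₁₀(2.6159) ≈ 8.35 dB
∠L = 0.00° − 153.46° = -153.46°

8.4 dB, -153.5°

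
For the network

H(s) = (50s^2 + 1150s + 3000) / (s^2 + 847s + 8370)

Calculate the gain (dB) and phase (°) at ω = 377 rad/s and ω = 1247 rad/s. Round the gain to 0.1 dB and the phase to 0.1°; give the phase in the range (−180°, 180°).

Substitute s = j377:
Numerator: 50(j377)^2 + 1150(j377) + 3000 = -7103450 + j433550
Denominator: (j377)^2 + 847(j377) + 8370 = -133759 + j319319
|N| = √(7103450² + 433550²) ≈ 7.1167e+06, ∠N ≈ 176.51°
|D| = √(133759² + 319319²) ≈ 3.462e+05, ∠D ≈ 112.73°
|H| = 7.1167e+06 / 3.462e+05 ≈ 20.557
Gain = 20 log₁₀(20.557) ≈ 26.26 dB
∠H = 176.51° − 112.73° = 63.78°

Substitute s = j1247:
Numerator: 50(j1247)^2 + 1150(j1247) + 3000 = -77747450 + j1434050
Denominator: (j1247)^2 + 847(j1247) + 8370 = -1546639 + j1056209
|N| = √(77747450² + 1434050²) ≈ 7.7761e+07, ∠N ≈ 178.94°
|D| = √(1546639² + 1056209²) ≈ 1.8729e+06, ∠D ≈ 145.67°
|H| = 7.7761e+07 / 1.8729e+06 ≈ 41.519
Gain = 20 log₁₀(41.519) ≈ 32.36 dB
∠H = 178.94° − 145.67° = 33.27°

ω = 377: 26.3 dB, 63.8°; ω = 1247: 32.4 dB, 33.3°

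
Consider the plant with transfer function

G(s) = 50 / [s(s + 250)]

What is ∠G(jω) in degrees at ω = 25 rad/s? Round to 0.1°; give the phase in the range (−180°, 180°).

At s = jω = j25:
pole (s+250): 250 + j25 → |·| = √(250²+25²) = √63125 ≈ 251.25, ∠ = arctan(25/250) ≈ 5.71°
pole at origin: |s| = 25, ∠ = 90.00° (in denominator)
∠G = 0.00° − 95.71° = -95.71°

-95.7°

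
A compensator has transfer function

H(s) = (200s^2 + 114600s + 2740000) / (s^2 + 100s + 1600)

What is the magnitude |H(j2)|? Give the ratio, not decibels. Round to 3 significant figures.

1.71e+03

Substitute s = j2:
Numerator: 200(j2)^2 + 114600(j2) + 2740000 = 2739200 + j229200
Denominator: (j2)^2 + 100(j2) + 1600 = 1596 + j200
|N| = √(2739200² + 229200²) ≈ 2.7488e+06, ∠N ≈ 4.78°
|D| = √(1596² + 200²) ≈ 1608.5, ∠D ≈ 7.14°
|H| = 2.7488e+06 / 1608.5 ≈ 1708.9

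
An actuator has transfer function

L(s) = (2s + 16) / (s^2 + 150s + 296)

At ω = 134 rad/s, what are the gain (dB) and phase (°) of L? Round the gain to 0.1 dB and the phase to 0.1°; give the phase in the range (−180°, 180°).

-40.0 dB, -44.7°

Substitute s = j134:
Numerator: 2(j134) + 16 = 16 + j268
Denominator: (j134)^2 + 150(j134) + 296 = -17660 + j20100
|N| = √(16² + 268²) ≈ 268.48, ∠N ≈ 86.58°
|D| = √(17660² + 20100²) ≈ 26756, ∠D ≈ 131.30°
|L| = 268.48 / 26756 ≈ 0.010034
Gain = 20 log₁₀(0.010034) ≈ -39.97 dB
∠L = 86.58° − 131.30° = -44.72°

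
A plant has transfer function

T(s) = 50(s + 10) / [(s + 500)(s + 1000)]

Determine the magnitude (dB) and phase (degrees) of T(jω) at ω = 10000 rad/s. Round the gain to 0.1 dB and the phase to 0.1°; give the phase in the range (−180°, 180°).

At s = jω = j10000:
zero (s+10): 10 + j10000 → |·| = √(10²+10000²) = √100000100 ≈ 10000, ∠ = arctan(10000/10) ≈ 89.94°
pole (s+500): 500 + j10000 → |·| = √(500²+10000²) = √100250000 ≈ 10012, ∠ = arctan(10000/500) ≈ 87.14°
pole (s+1000): 1000 + j10000 → |·| = √(1000²+10000²) = √101000000 ≈ 10050, ∠ = arctan(10000/1000) ≈ 84.29°
|T| = 50 · 10000 / 1.0062e+08 ≈ 0.0049692
Gain = 20 log₁₀(0.0049692) ≈ -46.07 dB
∠T = 89.94° − 171.43° = -81.49°

-46.1 dB, -81.5°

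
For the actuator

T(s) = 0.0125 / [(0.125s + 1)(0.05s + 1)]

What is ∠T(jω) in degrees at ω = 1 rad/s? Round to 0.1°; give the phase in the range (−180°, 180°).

-10.0°

At ω = 1 rad/s:
pole (1 + j1·0.125) = 1 + j0.125 → |·| ≈ 1.0078, ∠ ≈ 7.13°
pole (1 + j1·0.05) = 1 + j0.05 → |·| ≈ 1.0012, ∠ ≈ 2.86°
∠T = (0°) − (7.13° + 2.86°) = -9.99°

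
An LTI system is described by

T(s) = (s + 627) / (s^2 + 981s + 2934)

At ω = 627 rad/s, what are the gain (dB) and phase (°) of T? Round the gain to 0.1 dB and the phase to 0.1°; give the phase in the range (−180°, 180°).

-58.3 dB, -77.4°

Substitute s = j627:
Numerator: (j627) + 627 = 627 + j627
Denominator: (j627)^2 + 981(j627) + 2934 = -390195 + j615087
|N| = √(627² + 627²) ≈ 886.71, ∠N ≈ 45.00°
|D| = √(390195² + 615087²) ≈ 7.2841e+05, ∠D ≈ 122.39°
|T| = 886.71 / 7.2841e+05 ≈ 0.0012173
Gain = 20 log₁₀(0.0012173) ≈ -58.29 dB
∠T = 45.00° − 122.39° = -77.39°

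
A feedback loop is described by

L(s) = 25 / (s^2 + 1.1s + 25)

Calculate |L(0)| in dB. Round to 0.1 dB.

0.0 dB

L(0) = 25 / 25 = 1
20 log₁₀(1) ≈ 0.00 dB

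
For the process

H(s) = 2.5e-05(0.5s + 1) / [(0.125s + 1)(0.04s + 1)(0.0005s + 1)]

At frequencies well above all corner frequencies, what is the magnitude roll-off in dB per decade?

-40 dB/decade

Each pole contributes −20 dB/decade at high frequency; each zero contributes +20 dB/decade.
Net: 1 zero(s) − 3 pole(s) → -40 dB/decade.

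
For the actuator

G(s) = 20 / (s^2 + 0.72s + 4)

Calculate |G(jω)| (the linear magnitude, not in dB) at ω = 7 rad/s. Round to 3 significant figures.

At s = jω = j7:
quadratic: (j7)² + 0.72·j7 + 4 = -45 + j5.04 → |·| ≈ 45.281, ∠ ≈ 173.61°
|G| = 20 / 45.281 ≈ 0.44169

0.442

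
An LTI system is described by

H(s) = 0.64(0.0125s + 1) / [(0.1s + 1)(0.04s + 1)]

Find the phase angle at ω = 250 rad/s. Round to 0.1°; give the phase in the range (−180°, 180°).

-99.7°

At ω = 250 rad/s:
zero (1 + j250·0.0125) = 1 + j3.125 → |·| ≈ 3.2811, ∠ ≈ 72.26°
pole (1 + j250·0.1) = 1 + j25 → |·| ≈ 25.02, ∠ ≈ 87.71°
pole (1 + j250·0.04) = 1 + j10 → |·| ≈ 10.05, ∠ ≈ 84.29°
∠H = (72.26°) − (87.71° + 84.29°) = -99.74°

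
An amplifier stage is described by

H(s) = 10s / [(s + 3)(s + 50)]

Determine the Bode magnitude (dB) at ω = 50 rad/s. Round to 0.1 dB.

At s = jω = j50:
zero at origin: s = j50 → |·| = 50, ∠ = 90.00°
pole (s+3): 3 + j50 → |·| = √(3²+50²) = √2509 ≈ 50.09, ∠ = arctan(50/3) ≈ 86.57°
pole (s+50): 50 + j50 → |·| = √(50²+50²) = √5000 ≈ 70.711, ∠ = arctan(50/50) ≈ 45.00°
|H| = 10 · 50 / 3541.9 ≈ 0.14117
Gain = 20 log₁₀(0.14117) ≈ -17.01 dB

-17.0 dB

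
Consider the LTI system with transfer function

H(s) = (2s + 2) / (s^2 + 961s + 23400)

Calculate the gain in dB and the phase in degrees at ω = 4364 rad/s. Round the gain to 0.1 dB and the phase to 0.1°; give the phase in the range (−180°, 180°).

Substitute s = j4364:
Numerator: 2(j4364) + 2 = 2 + j8728
Denominator: (j4364)^2 + 961(j4364) + 23400 = -19021096 + j4193804
|N| = √(2² + 8728²) ≈ 8728, ∠N ≈ 89.99°
|D| = √(19021096² + 4193804²) ≈ 1.9478e+07, ∠D ≈ 167.57°
|H| = 8728 / 1.9478e+07 ≈ 0.0004481
Gain = 20 log₁₀(0.0004481) ≈ -66.97 dB
∠H = 89.99° − 167.57° = -77.58°

-67.0 dB, -77.6°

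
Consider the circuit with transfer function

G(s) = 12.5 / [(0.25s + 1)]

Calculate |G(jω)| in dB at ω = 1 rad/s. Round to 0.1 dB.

At ω = 1 rad/s:
pole (1 + j1·0.25) = 1 + j0.25 → |·| ≈ 1.0308, ∠ ≈ 14.04°
|G| = 12.5 · 1 / (1.0308) ≈ 12.127
Gain = 20 log₁₀(12.127) ≈ 21.68 dB

21.7 dB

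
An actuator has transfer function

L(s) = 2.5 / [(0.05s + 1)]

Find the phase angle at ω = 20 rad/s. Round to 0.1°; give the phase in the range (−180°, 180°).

At ω = 20 rad/s:
pole (1 + j20·0.05) = 1 + j1 → |·| ≈ 1.4142, ∠ ≈ 45.00°
∠L = (0°) − (45.00°) = -45.00°

-45.0°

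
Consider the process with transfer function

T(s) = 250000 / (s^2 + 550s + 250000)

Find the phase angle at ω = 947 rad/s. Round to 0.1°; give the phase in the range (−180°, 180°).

At s = jω = j947:
quadratic: (j947)² + 550·j947 + 250000 = -646809 + j520850 → |·| ≈ 8.3045e+05, ∠ ≈ 141.16°
∠T = 0.00° − 141.16° = -141.16°

-141.2°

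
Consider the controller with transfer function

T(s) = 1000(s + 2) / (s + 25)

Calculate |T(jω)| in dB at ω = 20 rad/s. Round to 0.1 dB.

56.0 dB

At s = jω = j20:
zero (s+2): 2 + j20 → |·| = √(2²+20²) = √404 ≈ 20.1, ∠ = arctan(20/2) ≈ 84.29°
pole (s+25): 25 + j20 → |·| = √(25²+20²) = √1025 ≈ 32.016, ∠ = arctan(20/25) ≈ 38.66°
|T| = 1000 · 20.1 / 32.016 ≈ 627.81
Gain = 20 log₁₀(627.81) ≈ 55.96 dB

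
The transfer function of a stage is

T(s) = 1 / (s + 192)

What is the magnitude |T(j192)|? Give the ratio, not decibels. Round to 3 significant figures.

Substitute s = j192:
Numerator: 1 = 1 + j0
Denominator: (j192) + 192 = 192 + j192
|N| = √(1² + 0²) ≈ 1, ∠N ≈ 0.00°
|D| = √(192² + 192²) ≈ 271.53, ∠D ≈ 45.00°
|T| = 1 / 271.53 ≈ 0.0036828

0.00368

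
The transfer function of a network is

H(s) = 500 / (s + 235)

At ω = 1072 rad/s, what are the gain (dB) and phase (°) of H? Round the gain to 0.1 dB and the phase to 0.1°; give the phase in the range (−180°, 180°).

Substitute s = j1072:
Numerator: 500 = 500 + j0
Denominator: (j1072) + 235 = 235 + j1072
|N| = √(500² + 0²) ≈ 500, ∠N ≈ 0.00°
|D| = √(235² + 1072²) ≈ 1097.5, ∠D ≈ 77.64°
|H| = 500 / 1097.5 ≈ 0.45558
Gain = 20 log₁₀(0.45558) ≈ -6.83 dB
∠H = 0.00° − 77.64° = -77.64°

-6.8 dB, -77.6°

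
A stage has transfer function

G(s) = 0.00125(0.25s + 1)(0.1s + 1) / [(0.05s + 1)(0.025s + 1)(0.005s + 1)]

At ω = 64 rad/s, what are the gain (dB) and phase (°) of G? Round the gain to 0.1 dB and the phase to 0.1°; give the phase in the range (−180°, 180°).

At ω = 64 rad/s:
zero (1 + j64·0.25) = 1 + j16 → |·| ≈ 16.031, ∠ ≈ 86.42°
zero (1 + j64·0.1) = 1 + j6.4 → |·| ≈ 6.4777, ∠ ≈ 81.12°
pole (1 + j64·0.05) = 1 + j3.2 → |·| ≈ 3.3526, ∠ ≈ 72.65°
pole (1 + j64·0.025) = 1 + j1.6 → |·| ≈ 1.8868, ∠ ≈ 57.99°
pole (1 + j64·0.005) = 1 + j0.32 → |·| ≈ 1.05, ∠ ≈ 17.74°
|G| = 0.00125 · 16.031 · 6.4777 / (3.3526 · 1.8868 · 1.05) ≈ 0.019543
Gain = 20 log₁₀(0.019543) ≈ -34.18 dB
∠G = (86.42° + 81.12°) − (72.65° + 57.99° + 17.74°) = 19.16°

-34.2 dB, 19.2°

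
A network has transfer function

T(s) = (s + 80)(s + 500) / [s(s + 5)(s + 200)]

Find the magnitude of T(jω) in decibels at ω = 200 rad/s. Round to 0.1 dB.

At s = jω = j200:
zero (s+80): 80 + j200 → |·| = √(80²+200²) = √46400 ≈ 215.41, ∠ = arctan(200/80) ≈ 68.20°
zero (s+500): 500 + j200 → |·| = √(500²+200²) = √290000 ≈ 538.52, ∠ = arctan(200/500) ≈ 21.80°
pole (s+5): 5 + j200 → |·| = √(5²+200²) = √40025 ≈ 200.06, ∠ = arctan(200/5) ≈ 88.57°
pole (s+200): 200 + j200 → |·| = √(200²+200²) = √80000 ≈ 282.84, ∠ = arctan(200/200) ≈ 45.00°
pole at origin: |s| = 200, ∠ = 90.00° (in denominator)
|T| = 1 · 1.16e+05 / 1.1317e+07 ≈ 0.01025
Gain = 20 log₁₀(0.01025) ≈ -39.79 dB

-39.8 dB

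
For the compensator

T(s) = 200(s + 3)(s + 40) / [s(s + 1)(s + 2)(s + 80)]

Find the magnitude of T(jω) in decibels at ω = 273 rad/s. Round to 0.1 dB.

At s = jω = j273:
zero (s+3): 3 + j273 → |·| = √(3²+273²) = √74538 ≈ 273.02, ∠ = arctan(273/3) ≈ 89.37°
zero (s+40): 40 + j273 → |·| = √(40²+273²) = √76129 ≈ 275.91, ∠ = arctan(273/40) ≈ 81.66°
pole (s+1): 1 + j273 → |·| = √(1²+273²) = √74530 ≈ 273, ∠ = arctan(273/1) ≈ 89.79°
pole (s+2): 2 + j273 → |·| = √(2²+273²) = √74533 ≈ 273.01, ∠ = arctan(273/2) ≈ 89.58°
pole (s+80): 80 + j273 → |·| = √(80²+273²) = √80929 ≈ 284.48, ∠ = arctan(273/80) ≈ 73.67°
pole at origin: |s| = 273, ∠ = 90.00° (in denominator)
|T| = 200 · 75329 / 5.7884e+09 ≈ 0.0026028
Gain = 20 log₁₀(0.0026028) ≈ -51.69 dB

-51.7 dB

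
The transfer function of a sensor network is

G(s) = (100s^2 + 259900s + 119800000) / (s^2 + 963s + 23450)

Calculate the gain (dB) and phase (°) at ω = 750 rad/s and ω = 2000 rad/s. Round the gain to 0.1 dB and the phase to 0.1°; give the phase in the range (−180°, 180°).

Substitute s = j750:
Numerator: 100(j750)^2 + 259900(j750) + 119800000 = 63550000 + j194925000
Denominator: (j750)^2 + 963(j750) + 23450 = -539050 + j722250
|N| = √(63550000² + 194925000²) ≈ 2.0502e+08, ∠N ≈ 71.94°
|D| = √(539050² + 722250²) ≈ 9.0123e+05, ∠D ≈ 126.74°
|G| = 2.0502e+08 / 9.0123e+05 ≈ 227.49
Gain = 20 log₁₀(227.49) ≈ 47.14 dB
∠G = 71.94° − 126.74° = -54.80°

Substitute s = j2000:
Numerator: 100(j2000)^2 + 259900(j2000) + 119800000 = -280200000 + j519800000
Denominator: (j2000)^2 + 963(j2000) + 23450 = -3976550 + j1926000
|N| = √(280200000² + 519800000²) ≈ 5.9051e+08, ∠N ≈ 118.33°
|D| = √(3976550² + 1926000²) ≈ 4.4184e+06, ∠D ≈ 154.16°
|G| = 5.9051e+08 / 4.4184e+06 ≈ 133.65
Gain = 20 log₁₀(133.65) ≈ 42.52 dB
∠G = 118.33° − 154.16° = -35.83°

ω = 750: 47.1 dB, -54.8°; ω = 2000: 42.5 dB, -35.8°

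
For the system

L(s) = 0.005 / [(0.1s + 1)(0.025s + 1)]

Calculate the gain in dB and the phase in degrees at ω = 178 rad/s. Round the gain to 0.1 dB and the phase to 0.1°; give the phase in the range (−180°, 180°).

At ω = 178 rad/s:
pole (1 + j178·0.1) = 1 + j17.8 → |·| ≈ 17.828, ∠ ≈ 86.78°
pole (1 + j178·0.025) = 1 + j4.45 → |·| ≈ 4.561, ∠ ≈ 77.33°
|L| = 0.005 · 1 / (17.828 · 4.561) ≈ 6.149e-05
Gain = 20 log₁₀(6.149e-05) ≈ -84.22 dB
∠L = (0°) − (86.78° + 77.33°) = -164.11°

-84.2 dB, -164.1°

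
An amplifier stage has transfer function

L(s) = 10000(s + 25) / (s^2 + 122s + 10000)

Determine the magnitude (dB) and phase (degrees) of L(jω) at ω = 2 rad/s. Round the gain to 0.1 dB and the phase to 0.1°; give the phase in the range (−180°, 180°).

At s = jω = j2:
zero (s+25): 25 + j2 → |·| = √(25²+2²) = √629 ≈ 25.08, ∠ = arctan(2/25) ≈ 4.57°
quadratic: (j2)² + 122·j2 + 10000 = 9996 + j244 → |·| ≈ 9999, ∠ ≈ 1.40°
|L| = 10000 · 25.08 / 9999 ≈ 25.083
Gain = 20 log₁₀(25.083) ≈ 27.99 dB
∠L = 4.57° − 1.40° = 3.17°

28.0 dB, 3.2°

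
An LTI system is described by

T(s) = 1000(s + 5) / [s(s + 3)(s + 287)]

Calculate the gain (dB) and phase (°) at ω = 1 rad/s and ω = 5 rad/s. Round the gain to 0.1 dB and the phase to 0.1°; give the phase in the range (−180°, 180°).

ω = 1: 15.0 dB, -97.3°; ω = 5: -1.5 dB, -105.0°

At s = jω = j1:
zero (s+5): 5 + j1 → |·| = √(5²+1²) = √26 ≈ 5.099, ∠ = arctan(1/5) ≈ 11.31°
pole (s+3): 3 + j1 → |·| = √(3²+1²) = √10 ≈ 3.1623, ∠ = arctan(1/3) ≈ 18.43°
pole (s+287): 287 + j1 → |·| = √(287²+1²) = √82370 ≈ 287, ∠ = arctan(1/287) ≈ 0.20°
pole at origin: |s| = 1, ∠ = 90.00° (in denominator)
|T| = 1000 · 5.099 / 907.58 ≈ 5.6182
Gain = 20 log₁₀(5.6182) ≈ 14.99 dB
∠T = 11.31° − 108.63° = -97.32°

At s = jω = j5:
zero (s+5): 5 + j5 → |·| = √(5²+5²) = √50 ≈ 7.0711, ∠ = arctan(5/5) ≈ 45.00°
pole (s+3): 3 + j5 → |·| = √(3²+5²) = √34 ≈ 5.831, ∠ = arctan(5/3) ≈ 59.04°
pole (s+287): 287 + j5 → |·| = √(287²+5²) = √82394 ≈ 287.04, ∠ = arctan(5/287) ≈ 1.00°
pole at origin: |s| = 5, ∠ = 90.00° (in denominator)
|T| = 1000 · 7.0711 / 8368.7 ≈ 0.84495
Gain = 20 log₁₀(0.84495) ≈ -1.46 dB
∠T = 45.00° − 150.04° = -105.04°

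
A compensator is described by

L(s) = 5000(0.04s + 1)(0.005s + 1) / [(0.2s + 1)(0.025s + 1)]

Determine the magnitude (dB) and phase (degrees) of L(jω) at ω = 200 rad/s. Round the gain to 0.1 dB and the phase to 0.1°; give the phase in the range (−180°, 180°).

48.9 dB, -39.4°

At ω = 200 rad/s:
zero (1 + j200·0.04) = 1 + j8 → |·| ≈ 8.0623, ∠ ≈ 82.87°
zero (1 + j200·0.005) = 1 + j1 → |·| ≈ 1.4142, ∠ ≈ 45.00°
pole (1 + j200·0.2) = 1 + j40 → |·| ≈ 40.012, ∠ ≈ 88.57°
pole (1 + j200·0.025) = 1 + j5 → |·| ≈ 5.099, ∠ ≈ 78.69°
|L| = 5000 · 8.0623 · 1.4142 / (40.012 · 5.099) ≈ 279.42
Gain = 20 log₁₀(279.42) ≈ 48.93 dB
∠L = (82.87° + 45.00°) − (88.57° + 78.69°) = -39.39°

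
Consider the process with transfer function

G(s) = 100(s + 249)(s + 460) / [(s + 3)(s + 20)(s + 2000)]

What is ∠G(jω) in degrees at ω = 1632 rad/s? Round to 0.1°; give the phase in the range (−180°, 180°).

At s = jω = j1632:
zero (s+249): 249 + j1632 → |·| = √(249²+1632²) = √2725425 ≈ 1650.9, ∠ = arctan(1632/249) ≈ 81.33°
zero (s+460): 460 + j1632 → |·| = √(460²+1632²) = √2875024 ≈ 1695.6, ∠ = arctan(1632/460) ≈ 74.26°
pole (s+3): 3 + j1632 → |·| = √(3²+1632²) = √2663433 ≈ 1632, ∠ = arctan(1632/3) ≈ 89.89°
pole (s+20): 20 + j1632 → |·| = √(20²+1632²) = √2663824 ≈ 1632.1, ∠ = arctan(1632/20) ≈ 89.30°
pole (s+2000): 2000 + j1632 → |·| = √(2000²+1632²) = √6663424 ≈ 2581.4, ∠ = arctan(1632/2000) ≈ 39.21°
∠G = 155.59° − 218.40° = -62.81°

-62.8°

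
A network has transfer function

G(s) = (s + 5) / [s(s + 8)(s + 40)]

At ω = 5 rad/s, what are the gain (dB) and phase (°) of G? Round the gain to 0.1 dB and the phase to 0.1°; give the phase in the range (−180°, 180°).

-48.6 dB, -84.1°

At s = jω = j5:
zero (s+5): 5 + j5 → |·| = √(5²+5²) = √50 ≈ 7.0711, ∠ = arctan(5/5) ≈ 45.00°
pole (s+8): 8 + j5 → |·| = √(8²+5²) = √89 ≈ 9.434, ∠ = arctan(5/8) ≈ 32.01°
pole (s+40): 40 + j5 → |·| = √(40²+5²) = √1625 ≈ 40.311, ∠ = arctan(5/40) ≈ 7.13°
pole at origin: |s| = 5, ∠ = 90.00° (in denominator)
|G| = 1 · 7.0711 / 1901.5 ≈ 0.0037187
Gain = 20 log₁₀(0.0037187) ≈ -48.59 dB
∠G = 45.00° − 129.14° = -84.14°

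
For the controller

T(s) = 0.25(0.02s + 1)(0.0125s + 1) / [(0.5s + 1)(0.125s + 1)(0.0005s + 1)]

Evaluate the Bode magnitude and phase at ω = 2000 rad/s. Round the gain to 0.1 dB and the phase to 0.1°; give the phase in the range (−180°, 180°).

At ω = 2000 rad/s:
zero (1 + j2000·0.02) = 1 + j40 → |·| ≈ 40.012, ∠ ≈ 88.57°
zero (1 + j2000·0.0125) = 1 + j25 → |·| ≈ 25.02, ∠ ≈ 87.71°
pole (1 + j2000·0.5) = 1 + j1000 → |·| ≈ 1000, ∠ ≈ 89.94°
pole (1 + j2000·0.125) = 1 + j250 → |·| ≈ 250, ∠ ≈ 89.77°
pole (1 + j2000·0.0005) = 1 + j1 → |·| ≈ 1.4142, ∠ ≈ 45.00°
|T| = 0.25 · 40.012 · 25.02 / (1000 · 250 · 1.4142) ≈ 0.00070789
Gain = 20 log₁₀(0.00070789) ≈ -63.00 dB
∠T = (88.57° + 87.71°) − (89.94° + 89.77° + 45.00°) = -48.43°

-63.0 dB, -48.4°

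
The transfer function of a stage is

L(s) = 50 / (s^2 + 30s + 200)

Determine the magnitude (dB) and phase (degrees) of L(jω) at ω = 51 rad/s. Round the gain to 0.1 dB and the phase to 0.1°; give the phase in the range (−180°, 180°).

-35.1 dB, -147.5°

Substitute s = j51:
Numerator: 50 = 50 + j0
Denominator: (j51)^2 + 30(j51) + 200 = -2401 + j1530
|N| = √(50² + 0²) ≈ 50, ∠N ≈ 0.00°
|D| = √(2401² + 1530²) ≈ 2847.1, ∠D ≈ 147.49°
|L| = 50 / 2847.1 ≈ 0.017562
Gain = 20 log₁₀(0.017562) ≈ -35.11 dB
∠L = 0.00° − 147.49° = -147.49°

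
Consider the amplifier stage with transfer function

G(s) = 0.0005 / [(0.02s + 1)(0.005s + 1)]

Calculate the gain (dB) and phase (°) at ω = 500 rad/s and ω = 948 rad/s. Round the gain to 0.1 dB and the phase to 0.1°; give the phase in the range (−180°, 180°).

ω = 500: -94.7 dB, -152.5°; ω = 948: -105.3 dB, -165.1°

At ω = 500 rad/s:
pole (1 + j500·0.02) = 1 + j10 → |·| ≈ 10.05, ∠ ≈ 84.29°
pole (1 + j500·0.005) = 1 + j2.5 → |·| ≈ 2.6926, ∠ ≈ 68.20°
|G| = 0.0005 · 1 / (10.05 · 2.6926) ≈ 1.8477e-05
Gain = 20 log₁₀(1.8477e-05) ≈ -94.67 dB
∠G = (0°) − (84.29° + 68.20°) = -152.49°

At ω = 948 rad/s:
pole (1 + j948·0.02) = 1 + j18.96 → |·| ≈ 18.986, ∠ ≈ 86.98°
pole (1 + j948·0.005) = 1 + j4.74 → |·| ≈ 4.8443, ∠ ≈ 78.09°
|G| = 0.0005 · 1 / (18.986 · 4.8443) ≈ 5.4363e-06
Gain = 20 log₁₀(5.4363e-06) ≈ -105.29 dB
∠G = (0°) − (86.98° + 78.09°) = -165.07°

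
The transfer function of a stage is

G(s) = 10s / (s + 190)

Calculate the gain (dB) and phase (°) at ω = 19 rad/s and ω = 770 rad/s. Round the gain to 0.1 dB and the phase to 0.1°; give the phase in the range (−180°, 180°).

ω = 19: -0.0 dB, 84.3°; ω = 770: 19.7 dB, 13.9°

At s = jω = j19:
zero at origin: s = j19 → |·| = 19, ∠ = 90.00°
pole (s+190): 190 + j19 → |·| = √(190²+19²) = √36461 ≈ 190.95, ∠ = arctan(19/190) ≈ 5.71°
|G| = 10 · 19 / 190.95 ≈ 0.99502
Gain = 20 log₁₀(0.99502) ≈ -0.04 dB
∠G = 90.00° − 5.71° = 84.29°

At s = jω = j770:
zero at origin: s = j770 → |·| = 770, ∠ = 90.00°
pole (s+190): 190 + j770 → |·| = √(190²+770²) = √629000 ≈ 793.1, ∠ = arctan(770/190) ≈ 76.14°
|G| = 10 · 770 / 793.1 ≈ 9.7087
Gain = 20 log₁₀(9.7087) ≈ 19.74 dB
∠G = 90.00° − 76.14° = 13.86°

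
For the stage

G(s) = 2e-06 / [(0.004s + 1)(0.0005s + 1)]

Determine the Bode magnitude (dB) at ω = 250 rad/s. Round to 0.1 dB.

-117.1 dB

At ω = 250 rad/s:
pole (1 + j250·0.004) = 1 + j1 → |·| ≈ 1.4142, ∠ ≈ 45.00°
pole (1 + j250·0.0005) = 1 + j0.125 → |·| ≈ 1.0078, ∠ ≈ 7.13°
|G| = 2e-06 · 1 / (1.4142 · 1.0078) ≈ 1.4033e-06
Gain = 20 log₁₀(1.4033e-06) ≈ -117.06 dB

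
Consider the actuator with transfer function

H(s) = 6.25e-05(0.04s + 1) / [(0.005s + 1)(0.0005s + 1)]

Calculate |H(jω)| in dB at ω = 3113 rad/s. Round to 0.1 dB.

-71.4 dB

At ω = 3113 rad/s:
zero (1 + j3113·0.04) = 1 + j124.52 → |·| ≈ 124.52, ∠ ≈ 89.54°
pole (1 + j3113·0.005) = 1 + j15.565 → |·| ≈ 15.597, ∠ ≈ 86.32°
pole (1 + j3113·0.0005) = 1 + j1.5565 → |·| ≈ 1.8501, ∠ ≈ 57.28°
|H| = 6.25e-05 · 124.52 / (15.597 · 1.8501) ≈ 0.0002697
Gain = 20 log₁₀(0.0002697) ≈ -71.38 dB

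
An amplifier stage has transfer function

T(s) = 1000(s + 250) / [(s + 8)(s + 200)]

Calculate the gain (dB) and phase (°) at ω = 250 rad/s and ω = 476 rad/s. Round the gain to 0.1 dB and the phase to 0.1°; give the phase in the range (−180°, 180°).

ω = 250: 12.9 dB, -94.5°; ω = 476: 6.8 dB, -94.0°

At s = jω = j250:
zero (s+250): 250 + j250 → |·| = √(250²+250²) = √125000 ≈ 353.55, ∠ = arctan(250/250) ≈ 45.00°
pole (s+8): 8 + j250 → |·| = √(8²+250²) = √62564 ≈ 250.13, ∠ = arctan(250/8) ≈ 88.17°
pole (s+200): 200 + j250 → |·| = √(200²+250²) = √102500 ≈ 320.16, ∠ = arctan(250/200) ≈ 51.34°
|T| = 1000 · 353.55 / 80082 ≈ 4.4148
Gain = 20 log₁₀(4.4148) ≈ 12.90 dB
∠T = 45.00° − 139.51° = -94.51°

At s = jω = j476:
zero (s+250): 250 + j476 → |·| = √(250²+476²) = √289076 ≈ 537.66, ∠ = arctan(476/250) ≈ 62.29°
pole (s+8): 8 + j476 → |·| = √(8²+476²) = √226640 ≈ 476.07, ∠ = arctan(476/8) ≈ 89.04°
pole (s+200): 200 + j476 → |·| = √(200²+476²) = √266576 ≈ 516.31, ∠ = arctan(476/200) ≈ 67.21°
|T| = 1000 · 537.66 / 2.458e+05 ≈ 2.1874
Gain = 20 log₁₀(2.1874) ≈ 6.80 dB
∠T = 62.29° − 156.25° = -93.96°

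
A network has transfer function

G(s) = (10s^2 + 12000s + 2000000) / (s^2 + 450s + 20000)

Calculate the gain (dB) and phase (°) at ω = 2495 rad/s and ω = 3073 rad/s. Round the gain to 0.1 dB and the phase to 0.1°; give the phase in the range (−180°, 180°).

ω = 2495: 20.6 dB, -16.2°; ω = 3073: 20.4 dB, -13.4°

Substitute s = j2495:
Numerator: 10(j2495)^2 + 12000(j2495) + 2000000 = -60250250 + j29940000
Denominator: (j2495)^2 + 450(j2495) + 20000 = -6205025 + j1122750
|N| = √(60250250² + 29940000²) ≈ 6.7279e+07, ∠N ≈ 153.58°
|D| = √(6205025² + 1122750²) ≈ 6.3058e+06, ∠D ≈ 169.74°
|G| = 6.7279e+07 / 6.3058e+06 ≈ 10.669
Gain = 20 log₁₀(10.669) ≈ 20.56 dB
∠G = 153.58° − 169.74° = -16.16°

Substitute s = j3073:
Numerator: 10(j3073)^2 + 12000(j3073) + 2000000 = -92433290 + j36876000
Denominator: (j3073)^2 + 450(j3073) + 20000 = -9423329 + j1382850
|N| = √(92433290² + 36876000²) ≈ 9.9518e+07, ∠N ≈ 158.25°
|D| = √(9423329² + 1382850²) ≈ 9.5243e+06, ∠D ≈ 171.65°
|G| = 9.9518e+07 / 9.5243e+06 ≈ 10.449
Gain = 20 log₁₀(10.449) ≈ 20.38 dB
∠G = 158.25° − 171.65° = -13.40°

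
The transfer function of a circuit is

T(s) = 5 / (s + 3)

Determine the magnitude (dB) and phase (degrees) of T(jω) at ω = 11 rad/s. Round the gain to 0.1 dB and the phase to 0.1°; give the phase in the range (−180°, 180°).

-7.2 dB, -74.7°

At s = jω = j11:
pole (s+3): 3 + j11 → |·| = √(3²+11²) = √130 ≈ 11.402, ∠ = arctan(11/3) ≈ 74.74°
|T| = 5 / 11.402 ≈ 0.43852
Gain = 20 log₁₀(0.43852) ≈ -7.16 dB
∠T = 0.00° − 74.74° = -74.74°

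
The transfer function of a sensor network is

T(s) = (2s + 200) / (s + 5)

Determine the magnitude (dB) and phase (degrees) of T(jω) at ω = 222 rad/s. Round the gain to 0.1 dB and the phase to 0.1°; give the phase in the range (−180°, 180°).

6.8 dB, -23.0°

Substitute s = j222:
Numerator: 2(j222) + 200 = 200 + j444
Denominator: (j222) + 5 = 5 + j222
|N| = √(200² + 444²) ≈ 486.97, ∠N ≈ 65.75°
|D| = √(5² + 222²) ≈ 222.06, ∠D ≈ 88.71°
|T| = 486.97 / 222.06 ≈ 2.193
Gain = 20 log₁₀(2.193) ≈ 6.82 dB
∠T = 65.75° − 88.71° = -22.96°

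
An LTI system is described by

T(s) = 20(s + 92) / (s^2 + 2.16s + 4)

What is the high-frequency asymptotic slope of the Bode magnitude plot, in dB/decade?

-20 dB/decade

Each pole contributes −20 dB/decade at high frequency; each zero contributes +20 dB/decade.
Net: 1 zero(s) − 2 pole(s) → -20 dB/decade.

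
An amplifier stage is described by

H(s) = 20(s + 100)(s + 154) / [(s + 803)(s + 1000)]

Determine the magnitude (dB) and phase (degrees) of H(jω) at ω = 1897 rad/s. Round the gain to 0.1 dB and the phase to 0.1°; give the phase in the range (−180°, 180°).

At s = jω = j1897:
zero (s+100): 100 + j1897 → |·| = √(100²+1897²) = √3608609 ≈ 1899.6, ∠ = arctan(1897/100) ≈ 86.98°
zero (s+154): 154 + j1897 → |·| = √(154²+1897²) = √3622325 ≈ 1903.2, ∠ = arctan(1897/154) ≈ 85.36°
pole (s+803): 803 + j1897 → |·| = √(803²+1897²) = √4243418 ≈ 2060, ∠ = arctan(1897/803) ≈ 67.06°
pole (s+1000): 1000 + j1897 → |·| = √(1000²+1897²) = √4598609 ≈ 2144.4, ∠ = arctan(1897/1000) ≈ 62.20°
|H| = 20 · 3.6153e+06 / 4.4175e+06 ≈ 16.368
Gain = 20 log₁₀(16.368) ≈ 24.28 dB
∠H = 172.34° − 129.26° = 43.08°

24.3 dB, 43.1°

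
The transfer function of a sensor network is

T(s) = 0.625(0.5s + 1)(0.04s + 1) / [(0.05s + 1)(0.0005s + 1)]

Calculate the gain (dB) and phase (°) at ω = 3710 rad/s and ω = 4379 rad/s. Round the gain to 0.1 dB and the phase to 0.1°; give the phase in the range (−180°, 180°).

ω = 3710: 52.9 dB, 28.2°; ω = 4379: 53.2 dB, 24.5°

At ω = 3710 rad/s:
zero (1 + j3710·0.5) = 1 + j1855 → |·| ≈ 1855, ∠ ≈ 89.97°
zero (1 + j3710·0.04) = 1 + j148.4 → |·| ≈ 148.4, ∠ ≈ 89.61°
pole (1 + j3710·0.05) = 1 + j185.5 → |·| ≈ 185.5, ∠ ≈ 89.69°
pole (1 + j3710·0.0005) = 1 + j1.855 → |·| ≈ 2.1074, ∠ ≈ 61.67°
|T| = 0.625 · 1855 · 148.4 / (185.5 · 2.1074) ≈ 440.12
Gain = 20 log₁₀(440.12) ≈ 52.87 dB
∠T = (89.97° + 89.61°) − (89.69° + 61.67°) = 28.22°

At ω = 4379 rad/s:
zero (1 + j4379·0.5) = 1 + j2189.5 → |·| ≈ 2189.5, ∠ ≈ 89.97°
zero (1 + j4379·0.04) = 1 + j175.16 → |·| ≈ 175.16, ∠ ≈ 89.67°
pole (1 + j4379·0.05) = 1 + j218.95 → |·| ≈ 218.95, ∠ ≈ 89.74°
pole (1 + j4379·0.0005) = 1 + j2.1895 → |·| ≈ 2.4071, ∠ ≈ 65.45°
|T| = 0.625 · 2189.5 · 175.16 / (218.95 · 2.4071) ≈ 454.8
Gain = 20 log₁₀(454.8) ≈ 53.16 dB
∠T = (89.97° + 89.67°) − (89.74° + 65.45°) = 24.45°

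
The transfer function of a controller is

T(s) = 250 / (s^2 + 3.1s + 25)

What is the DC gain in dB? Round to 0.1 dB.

20.0 dB

T(0) = 250 / 25 = 10
20 log₁₀(10) ≈ 20.00 dB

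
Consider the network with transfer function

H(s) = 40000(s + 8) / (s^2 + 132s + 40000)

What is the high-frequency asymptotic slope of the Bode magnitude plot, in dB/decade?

-20 dB/decade

Each pole contributes −20 dB/decade at high frequency; each zero contributes +20 dB/decade.
Net: 1 zero(s) − 2 pole(s) → -20 dB/decade.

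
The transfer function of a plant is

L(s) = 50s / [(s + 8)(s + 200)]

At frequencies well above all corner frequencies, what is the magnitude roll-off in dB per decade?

Each pole contributes −20 dB/decade at high frequency; each zero contributes +20 dB/decade.
Net: 1 zero(s) − 2 pole(s) → -20 dB/decade.

-20 dB/decade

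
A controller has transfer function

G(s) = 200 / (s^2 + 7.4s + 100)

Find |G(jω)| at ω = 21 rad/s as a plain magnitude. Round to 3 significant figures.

At s = jω = j21:
quadratic: (j21)² + 7.4·j21 + 100 = -341 + j155.4 → |·| ≈ 374.74, ∠ ≈ 155.50°
|G| = 200 / 374.74 ≈ 0.5337

0.534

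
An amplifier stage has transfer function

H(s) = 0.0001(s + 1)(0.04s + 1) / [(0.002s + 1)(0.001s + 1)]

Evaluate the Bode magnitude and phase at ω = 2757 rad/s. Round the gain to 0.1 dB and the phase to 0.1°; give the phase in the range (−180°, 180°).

5.3 dB, 29.7°

At ω = 2757 rad/s:
zero (1 + j2757·1) = 1 + j2757 → |·| ≈ 2757, ∠ ≈ 89.98°
zero (1 + j2757·0.04) = 1 + j110.28 → |·| ≈ 110.28, ∠ ≈ 89.48°
pole (1 + j2757·0.002) = 1 + j5.514 → |·| ≈ 5.6039, ∠ ≈ 79.72°
pole (1 + j2757·0.001) = 1 + j2.757 → |·| ≈ 2.9328, ∠ ≈ 70.06°
|H| = 0.0001 · 2757 · 110.28 / (5.6039 · 2.9328) ≈ 1.85
Gain = 20 log₁₀(1.85) ≈ 5.34 dB
∠H = (89.98° + 89.48°) − (79.72° + 70.06°) = 29.68°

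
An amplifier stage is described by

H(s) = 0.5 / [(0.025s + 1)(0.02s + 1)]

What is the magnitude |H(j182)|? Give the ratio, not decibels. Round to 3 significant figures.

0.0284

At ω = 182 rad/s:
pole (1 + j182·0.025) = 1 + j4.55 → |·| ≈ 4.6586, ∠ ≈ 77.60°
pole (1 + j182·0.02) = 1 + j3.64 → |·| ≈ 3.7749, ∠ ≈ 74.64°
|H| = 0.5 · 1 / (4.6586 · 3.7749) ≈ 0.028432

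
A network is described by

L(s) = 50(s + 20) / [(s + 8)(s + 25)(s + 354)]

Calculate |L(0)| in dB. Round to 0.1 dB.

L(0) = 50·20 / (8·25·354) ≈ 0.014124
20 log₁₀(0.014124) ≈ -37.00 dB

-37.0 dB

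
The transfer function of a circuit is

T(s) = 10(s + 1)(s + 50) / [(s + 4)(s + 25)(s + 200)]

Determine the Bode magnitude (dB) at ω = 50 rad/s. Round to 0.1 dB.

At s = jω = j50:
zero (s+1): 1 + j50 → |·| = √(1²+50²) = √2501 ≈ 50.01, ∠ = arctan(50/1) ≈ 88.85°
zero (s+50): 50 + j50 → |·| = √(50²+50²) = √5000 ≈ 70.711, ∠ = arctan(50/50) ≈ 45.00°
pole (s+4): 4 + j50 → |·| = √(4²+50²) = √2516 ≈ 50.16, ∠ = arctan(50/4) ≈ 85.43°
pole (s+25): 25 + j50 → |·| = √(25²+50²) = √3125 ≈ 55.902, ∠ = arctan(50/25) ≈ 63.43°
pole (s+200): 200 + j50 → |·| = √(200²+50²) = √42500 ≈ 206.16, ∠ = arctan(50/200) ≈ 14.04°
|T| = 10 · 3536.3 / 5.7808e+05 ≈ 0.061173
Gain = 20 log₁₀(0.061173) ≈ -24.27 dB

-24.3 dB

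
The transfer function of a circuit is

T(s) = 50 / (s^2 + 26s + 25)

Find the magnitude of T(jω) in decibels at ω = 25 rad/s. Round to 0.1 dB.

Substitute s = j25:
Numerator: 50 = 50 + j0
Denominator: (j25)^2 + 26(j25) + 25 = -600 + j650
|N| = √(50² + 0²) ≈ 50, ∠N ≈ 0.00°
|D| = √(600² + 650²) ≈ 884.59, ∠D ≈ 132.71°
|T| = 50 / 884.59 ≈ 0.056523
Gain = 20 log₁₀(0.056523) ≈ -24.96 dB

-25.0 dB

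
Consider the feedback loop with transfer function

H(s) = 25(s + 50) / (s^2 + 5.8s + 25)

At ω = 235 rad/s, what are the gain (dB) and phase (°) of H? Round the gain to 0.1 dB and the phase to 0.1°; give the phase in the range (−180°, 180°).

-19.3 dB, -100.6°

At s = jω = j235:
zero (s+50): 50 + j235 → |·| = √(50²+235²) = √57725 ≈ 240.26, ∠ = arctan(235/50) ≈ 77.99°
quadratic: (j235)² + 5.8·j235 + 25 = -55200 + j1363 → |·| ≈ 55217, ∠ ≈ 178.59°
|H| = 25 · 240.26 / 55217 ≈ 0.10878
Gain = 20 log₁₀(0.10878) ≈ -19.27 dB
∠H = 77.99° − 178.59° = -100.60°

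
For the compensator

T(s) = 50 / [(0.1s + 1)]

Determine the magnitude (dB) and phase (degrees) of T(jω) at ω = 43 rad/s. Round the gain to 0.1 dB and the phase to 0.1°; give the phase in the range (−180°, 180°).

21.1 dB, -76.9°

At ω = 43 rad/s:
pole (1 + j43·0.1) = 1 + j4.3 → |·| ≈ 4.4147, ∠ ≈ 76.91°
|T| = 50 · 1 / (4.4147) ≈ 11.326
Gain = 20 log₁₀(11.326) ≈ 21.08 dB
∠T = (0°) − (76.91°) = -76.91°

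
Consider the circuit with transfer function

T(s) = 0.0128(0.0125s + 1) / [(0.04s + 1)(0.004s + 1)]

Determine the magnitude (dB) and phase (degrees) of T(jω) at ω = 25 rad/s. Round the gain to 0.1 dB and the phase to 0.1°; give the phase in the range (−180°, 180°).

-40.5 dB, -33.4°

At ω = 25 rad/s:
zero (1 + j25·0.0125) = 1 + j0.3125 → |·| ≈ 1.0477, ∠ ≈ 17.35°
pole (1 + j25·0.04) = 1 + j1 → |·| ≈ 1.4142, ∠ ≈ 45.00°
pole (1 + j25·0.004) = 1 + j0.1 → |·| ≈ 1.005, ∠ ≈ 5.71°
|T| = 0.0128 · 1.0477 / (1.4142 · 1.005) ≈ 0.0094356
Gain = 20 log₁₀(0.0094356) ≈ -40.50 dB
∠T = (17.35°) − (45.00° + 5.71°) = -33.36°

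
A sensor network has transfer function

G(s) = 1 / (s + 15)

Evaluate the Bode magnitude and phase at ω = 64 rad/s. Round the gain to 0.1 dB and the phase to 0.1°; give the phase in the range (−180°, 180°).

At s = jω = j64:
pole (s+15): 15 + j64 → |·| = √(15²+64²) = √4321 ≈ 65.734, ∠ = arctan(64/15) ≈ 76.81°
|G| = 1 / 65.734 ≈ 0.015213
Gain = 20 log₁₀(0.015213) ≈ -36.36 dB
∠G = 0.00° − 76.81° = -76.81°

-36.4 dB, -76.8°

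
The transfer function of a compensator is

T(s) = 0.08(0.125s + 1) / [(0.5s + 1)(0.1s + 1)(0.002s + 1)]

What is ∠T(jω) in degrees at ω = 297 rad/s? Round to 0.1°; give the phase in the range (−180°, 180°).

At ω = 297 rad/s:
zero (1 + j297·0.125) = 1 + j37.125 → |·| ≈ 37.138, ∠ ≈ 88.46°
pole (1 + j297·0.5) = 1 + j148.5 → |·| ≈ 148.5, ∠ ≈ 89.61°
pole (1 + j297·0.1) = 1 + j29.7 → |·| ≈ 29.717, ∠ ≈ 88.07°
pole (1 + j297·0.002) = 1 + j0.594 → |·| ≈ 1.1631, ∠ ≈ 30.71°
∠T = (88.46°) − (89.61° + 88.07° + 30.71°) = -119.93°

-119.9°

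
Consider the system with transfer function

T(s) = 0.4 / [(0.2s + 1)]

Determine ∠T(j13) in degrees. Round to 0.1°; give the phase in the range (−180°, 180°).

-69.0°

At ω = 13 rad/s:
pole (1 + j13·0.2) = 1 + j2.6 → |·| ≈ 2.7857, ∠ ≈ 68.96°
∠T = (0°) − (68.96°) = -68.96°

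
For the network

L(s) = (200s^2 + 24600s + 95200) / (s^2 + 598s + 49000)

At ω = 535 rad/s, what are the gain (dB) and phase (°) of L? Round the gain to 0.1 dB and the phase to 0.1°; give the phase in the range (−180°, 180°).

43.4 dB, 40.5°

Substitute s = j535:
Numerator: 200(j535)^2 + 24600(j535) + 95200 = -57149800 + j13161000
Denominator: (j535)^2 + 598(j535) + 49000 = -237225 + j319930
|N| = √(57149800² + 13161000²) ≈ 5.8646e+07, ∠N ≈ 167.03°
|D| = √(237225² + 319930²) ≈ 3.9828e+05, ∠D ≈ 126.56°
|L| = 5.8646e+07 / 3.9828e+05 ≈ 147.25
Gain = 20 log₁₀(147.25) ≈ 43.36 dB
∠L = 167.03° − 126.56° = 40.47°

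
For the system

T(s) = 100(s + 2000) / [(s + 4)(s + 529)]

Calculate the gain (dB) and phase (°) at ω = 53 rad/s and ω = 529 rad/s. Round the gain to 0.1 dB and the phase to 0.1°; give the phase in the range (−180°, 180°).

At s = jω = j53:
zero (s+2000): 2000 + j53 → |·| = √(2000²+53²) = √4002809 ≈ 2000.7, ∠ = arctan(53/2000) ≈ 1.52°
pole (s+4): 4 + j53 → |·| = √(4²+53²) = √2825 ≈ 53.151, ∠ = arctan(53/4) ≈ 85.68°
pole (s+529): 529 + j53 → |·| = √(529²+53²) = √282650 ≈ 531.65, ∠ = arctan(53/529) ≈ 5.72°
|T| = 100 · 2000.7 / 28258 ≈ 7.0801
Gain = 20 log₁₀(7.0801) ≈ 17.00 dB
∠T = 1.52° − 91.40° = -89.88°

At s = jω = j529:
zero (s+2000): 2000 + j529 → |·| = √(2000²+529²) = √4279841 ≈ 2068.8, ∠ = arctan(529/2000) ≈ 14.82°
pole (s+4): 4 + j529 → |·| = √(4²+529²) = √279857 ≈ 529.02, ∠ = arctan(529/4) ≈ 89.57°
pole (s+529): 529 + j529 → |·| = √(529²+529²) = √559682 ≈ 748.12, ∠ = arctan(529/529) ≈ 45.00°
|T| = 100 · 2068.8 / 3.9577e+05 ≈ 0.52273
Gain = 20 log₁₀(0.52273) ≈ -5.63 dB
∠T = 14.82° − 134.57° = -119.75°

ω = 53: 17.0 dB, -89.9°; ω = 529: -5.6 dB, -119.8°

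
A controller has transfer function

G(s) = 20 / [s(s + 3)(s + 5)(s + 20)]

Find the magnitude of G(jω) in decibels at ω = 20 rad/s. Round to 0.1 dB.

-81.4 dB

At s = jω = j20:
pole (s+3): 3 + j20 → |·| = √(3²+20²) = √409 ≈ 20.224, ∠ = arctan(20/3) ≈ 81.47°
pole (s+5): 5 + j20 → |·| = √(5²+20²) = √425 ≈ 20.616, ∠ = arctan(20/5) ≈ 75.96°
pole (s+20): 20 + j20 → |·| = √(20²+20²) = √800 ≈ 28.284, ∠ = arctan(20/20) ≈ 45.00°
pole at origin: |s| = 20, ∠ = 90.00° (in denominator)
|G| = 20 / 2.3585e+05 ≈ 8.48e-05
Gain = 20 log₁₀(8.48e-05) ≈ -81.43 dB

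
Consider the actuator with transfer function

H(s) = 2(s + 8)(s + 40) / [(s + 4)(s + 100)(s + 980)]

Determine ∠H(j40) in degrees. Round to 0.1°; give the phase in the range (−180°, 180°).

15.3°

At s = jω = j40:
zero (s+8): 8 + j40 → |·| = √(8²+40²) = √1664 ≈ 40.792, ∠ = arctan(40/8) ≈ 78.69°
zero (s+40): 40 + j40 → |·| = √(40²+40²) = √3200 ≈ 56.569, ∠ = arctan(40/40) ≈ 45.00°
pole (s+4): 4 + j40 → |·| = √(4²+40²) = √1616 ≈ 40.2, ∠ = arctan(40/4) ≈ 84.29°
pole (s+100): 100 + j40 → |·| = √(100²+40²) = √11600 ≈ 107.7, ∠ = arctan(40/100) ≈ 21.80°
pole (s+980): 980 + j40 → |·| = √(980²+40²) = √962000 ≈ 980.82, ∠ = arctan(40/980) ≈ 2.34°
∠H = 123.69° − 108.43° = 15.26°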